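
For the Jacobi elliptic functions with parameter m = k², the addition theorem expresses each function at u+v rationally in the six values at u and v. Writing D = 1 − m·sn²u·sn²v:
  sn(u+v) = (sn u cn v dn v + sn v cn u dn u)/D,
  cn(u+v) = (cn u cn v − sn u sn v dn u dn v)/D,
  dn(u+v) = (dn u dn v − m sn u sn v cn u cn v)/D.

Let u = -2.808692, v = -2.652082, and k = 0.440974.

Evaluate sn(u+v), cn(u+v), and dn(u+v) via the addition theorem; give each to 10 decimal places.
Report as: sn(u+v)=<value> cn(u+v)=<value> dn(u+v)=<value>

sn(u+v)=0.9033343661 cn(u+v)=0.4289370851 dn(u+v)=0.9172348077

sn u = -0.4803294847624844, cn u = -0.8770881290200012, dn u = 0.977310253570939
sn v = -0.6075917796523301, cn v = -0.7942494754791559, dn v = 0.9634377760354025
m = k² = 0.194458068676
D = 1 − m·sn²u·sn²v = 0.9834374104333267
sn(u+v) = (sn u·cn v·dn v + sn v·cn u·dn u)/D = 0.8883728097635401/0.9834374104333267 = 0.903334366110906
cn(u+v) = (cn u·cn v − sn u·sn v·dn u·dn v)/D = 0.4218327762427199/0.9834374104333267 = 0.4289370851337148
dn(u+v) = (dn u·dn v − m·sn u·sn v·cn u·cn v)/D = 0.9020430240556758/0.9834374104333267 = 0.9172348077120774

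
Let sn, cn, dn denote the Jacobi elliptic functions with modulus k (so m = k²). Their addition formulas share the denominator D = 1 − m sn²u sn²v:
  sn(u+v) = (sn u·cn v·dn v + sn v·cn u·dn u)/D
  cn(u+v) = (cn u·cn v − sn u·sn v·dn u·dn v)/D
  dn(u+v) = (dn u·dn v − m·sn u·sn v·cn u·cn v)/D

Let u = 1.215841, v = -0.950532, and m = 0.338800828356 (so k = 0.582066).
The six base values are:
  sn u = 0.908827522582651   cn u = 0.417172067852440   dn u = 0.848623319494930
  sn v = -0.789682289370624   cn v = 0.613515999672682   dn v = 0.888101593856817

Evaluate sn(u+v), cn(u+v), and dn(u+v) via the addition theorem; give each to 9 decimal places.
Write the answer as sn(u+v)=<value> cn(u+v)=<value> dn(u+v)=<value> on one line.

sn(u+v)=0.261205073 cn(u+v)=0.965283331 dn(u+v)=0.988374558

m = k² = 0.338800828356
D = 1 − m·sn²u·sn²v = 0.8254932619556064
sn(u+v) = (sn u·cn v·dn v + sn v·cn u·dn u)/D = 0.2156230274236682/0.8254932619556064 = 0.2612050726045345
cn(u+v) = (cn u·cn v − sn u·sn v·dn u·dn v)/D = 0.7968348860201588/0.8254932619556064 = 0.9652833314864915
dn(u+v) = (dn u·dn v − m·sn u·sn v·cn u·cn v)/D = 0.8158965377940023/0.8254932619556064 = 0.9883745578505761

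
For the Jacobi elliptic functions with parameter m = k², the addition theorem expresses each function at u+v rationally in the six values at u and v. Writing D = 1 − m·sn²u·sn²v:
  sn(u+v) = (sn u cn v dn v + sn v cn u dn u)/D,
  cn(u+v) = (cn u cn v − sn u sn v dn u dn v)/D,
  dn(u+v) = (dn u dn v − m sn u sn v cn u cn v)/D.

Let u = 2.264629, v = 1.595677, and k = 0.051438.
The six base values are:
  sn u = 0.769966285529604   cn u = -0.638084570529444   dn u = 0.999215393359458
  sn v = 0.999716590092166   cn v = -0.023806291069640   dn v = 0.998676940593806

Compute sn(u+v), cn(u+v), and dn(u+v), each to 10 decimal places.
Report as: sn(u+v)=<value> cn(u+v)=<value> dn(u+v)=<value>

m = k² = 0.002645867844
D = 1 − m·sn²u·sn²v = 0.9984322913127484
sn(u+v) = (sn u·cn v·dn v + sn v·cn u·dn u)/D = -0.6557090173100142/0.9984322913127484 = -0.6567385921061123
cn(u+v) = (cn u·cn v − sn u·sn v·dn u·dn v)/D = -0.7529360696329805/0.9984322913127484 = -0.7541183074547928
dn(u+v) = (dn u·dn v − m·sn u·sn v·cn u·cn v)/D = 0.9978624344259922/0.9984322913127484 = 0.9994292483409095

sn(u+v)=-0.6567385921 cn(u+v)=-0.7541183075 dn(u+v)=0.9994292483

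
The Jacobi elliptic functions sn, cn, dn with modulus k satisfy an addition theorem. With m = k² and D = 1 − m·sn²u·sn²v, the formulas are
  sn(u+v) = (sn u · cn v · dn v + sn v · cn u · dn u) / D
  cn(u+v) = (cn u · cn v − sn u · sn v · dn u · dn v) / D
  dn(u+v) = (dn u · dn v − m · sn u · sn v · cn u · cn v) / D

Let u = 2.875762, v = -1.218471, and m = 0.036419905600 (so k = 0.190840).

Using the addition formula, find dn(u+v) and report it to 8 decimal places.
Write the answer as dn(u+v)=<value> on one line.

dn(u+v)=0.98171339

sn u = 0.290627751877213, cn u = -0.9568361980186562, dn u = 0.9984607209308621
sn v = -0.9357307382104864, cn v = 0.3527151620898343, dn v = 0.9839263293002555
m = k² = 0.0364199056
D = 1 − m·sn²u·sn²v = 0.9973065136884145
dn(u+v) = (dn u·dn v − m·sn u·sn v·cn u·cn v)/D = 0.9790691604538525/0.9973065136884145 = 0.9817133920372049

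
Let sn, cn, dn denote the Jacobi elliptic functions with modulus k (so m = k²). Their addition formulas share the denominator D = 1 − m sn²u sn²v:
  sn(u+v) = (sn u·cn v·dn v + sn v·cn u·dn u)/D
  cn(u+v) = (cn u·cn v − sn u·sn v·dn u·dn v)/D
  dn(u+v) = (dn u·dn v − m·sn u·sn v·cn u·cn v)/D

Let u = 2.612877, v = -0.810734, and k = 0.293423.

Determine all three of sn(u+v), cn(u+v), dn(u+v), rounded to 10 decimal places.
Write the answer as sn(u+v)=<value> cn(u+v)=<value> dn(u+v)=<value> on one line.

sn(u+v)=0.9825146490 cn(u+v)=-0.1861852963 dn(u+v)=0.9575424244

sn u = 0.5621163182944305, cn u = -0.827058187014139, dn u = 0.9863039610107128
sn v = -0.7201657493144816, cn v = 0.6938020564356315, dn v = 0.9774184026107339
m = k² = 0.086097056929
D = 1 − m·sn²u·sn²v = 0.9858906951274574
sn(u+v) = (sn u·cn v·dn v + sn v·cn u·dn u)/D = 0.9686520502374723/0.9858906951274574 = 0.982514648961408
cn(u+v) = (cn u·cn v − sn u·sn v·dn u·dn v)/D = -0.1835583512391704/0.9858906951274574 = -0.1861852963481308
dn(u+v) = (dn u·dn v − m·sn u·sn v·cn u·cn v)/D = 0.9440321663922244/0.9858906951274574 = 0.957542424386284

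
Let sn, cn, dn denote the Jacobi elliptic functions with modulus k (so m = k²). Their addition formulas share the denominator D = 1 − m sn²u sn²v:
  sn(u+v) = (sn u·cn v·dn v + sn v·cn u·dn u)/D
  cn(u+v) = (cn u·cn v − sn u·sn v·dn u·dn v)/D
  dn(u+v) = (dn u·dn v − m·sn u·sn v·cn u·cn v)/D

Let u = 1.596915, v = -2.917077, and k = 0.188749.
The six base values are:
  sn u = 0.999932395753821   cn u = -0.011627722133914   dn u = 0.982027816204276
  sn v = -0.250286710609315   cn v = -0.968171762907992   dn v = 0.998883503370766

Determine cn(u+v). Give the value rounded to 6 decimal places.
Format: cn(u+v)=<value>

cn(u+v)=0.257329

m = k² = 0.035626185001
D = 1 − m·sn²u·sn²v = 0.9977685550471605
cn(u+v) = (cn u·cn v − sn u·sn v·dn u·dn v)/D = 0.2567551242416666/0.9977685550471605 = 0.2573293404997423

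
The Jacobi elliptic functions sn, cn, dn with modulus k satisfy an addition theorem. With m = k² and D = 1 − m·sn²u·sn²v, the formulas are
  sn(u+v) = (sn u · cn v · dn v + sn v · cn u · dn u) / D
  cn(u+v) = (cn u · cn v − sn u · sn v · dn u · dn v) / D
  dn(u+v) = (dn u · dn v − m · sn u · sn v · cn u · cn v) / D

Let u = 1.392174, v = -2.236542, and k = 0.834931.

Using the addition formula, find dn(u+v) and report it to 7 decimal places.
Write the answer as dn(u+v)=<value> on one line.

dn(u+v)=0.8075288

sn u = 0.9236102473498157, cn u = 0.3833328983930446, dn u = 0.6366524965426443
sn v = -0.9958325648919455, cn v = -0.09120034375335016, dn v = 0.5555973701101179
m = k² = 0.697109774761
D = 1 − m·sn²u·sn²v = 0.4102726006167723
dn(u+v) = (dn u·dn v − m·sn u·sn v·cn u·cn v)/D = 0.3313069333109639/0.4102726006167723 = 0.8075287816269051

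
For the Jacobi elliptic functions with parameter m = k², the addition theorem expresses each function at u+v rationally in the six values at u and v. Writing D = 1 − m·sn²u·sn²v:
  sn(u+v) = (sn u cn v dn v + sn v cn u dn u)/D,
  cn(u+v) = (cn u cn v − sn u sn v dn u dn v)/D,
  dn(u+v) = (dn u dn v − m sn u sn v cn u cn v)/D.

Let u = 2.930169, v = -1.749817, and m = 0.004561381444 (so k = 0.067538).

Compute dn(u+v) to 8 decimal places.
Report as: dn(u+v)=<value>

dn(u+v)=0.99804930

sn u = 0.2133551345713746, cn u = -0.9769747113165369, dn u = 0.9998961766257411
sn v = -0.9844072659866666, cn v = -0.175904333865474, dn v = 0.997787431443797
m = k² = 0.004561381444
D = 1 − m·sn²u·sn²v = 0.9997987887724251
dn(u+v) = (dn u·dn v − m·sn u·sn v·cn u·cn v)/D = 0.9978484773330488/0.9997987887724251 = 0.9980492960570888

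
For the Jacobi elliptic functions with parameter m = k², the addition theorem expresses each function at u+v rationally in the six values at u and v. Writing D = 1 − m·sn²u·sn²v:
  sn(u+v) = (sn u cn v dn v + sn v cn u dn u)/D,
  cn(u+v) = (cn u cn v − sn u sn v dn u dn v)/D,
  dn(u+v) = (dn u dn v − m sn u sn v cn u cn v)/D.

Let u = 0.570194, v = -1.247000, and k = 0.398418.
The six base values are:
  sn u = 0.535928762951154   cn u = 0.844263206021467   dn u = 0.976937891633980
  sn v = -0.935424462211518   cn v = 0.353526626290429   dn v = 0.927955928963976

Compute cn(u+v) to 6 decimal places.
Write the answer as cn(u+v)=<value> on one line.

m = k² = 0.158736902724
D = 1 − m·sn²u·sn²v = 0.9601058257837566
cn(u+v) = (cn u·cn v − sn u·sn v·dn u·dn v)/D = 0.7529446234347129/0.9601058257837566 = 0.784230866238174

cn(u+v)=0.784231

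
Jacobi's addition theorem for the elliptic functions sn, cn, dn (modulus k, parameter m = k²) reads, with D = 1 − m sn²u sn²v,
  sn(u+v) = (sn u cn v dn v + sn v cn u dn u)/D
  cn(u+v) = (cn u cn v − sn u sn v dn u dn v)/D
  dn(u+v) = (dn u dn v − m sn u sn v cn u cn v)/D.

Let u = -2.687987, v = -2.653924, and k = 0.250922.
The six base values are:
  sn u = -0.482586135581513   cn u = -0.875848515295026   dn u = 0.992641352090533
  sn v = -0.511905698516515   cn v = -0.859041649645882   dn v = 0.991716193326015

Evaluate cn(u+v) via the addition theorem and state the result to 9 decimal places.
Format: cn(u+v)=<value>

m = k² = 0.062961850084
D = 1 − m·sn²u·sn²v = 0.9961575600357406
cn(u+v) = (cn u·cn v − sn u·sn v·dn u·dn v)/D = 0.5092009916745438/0.9961575600357406 = 0.511165112932812

cn(u+v)=0.511165113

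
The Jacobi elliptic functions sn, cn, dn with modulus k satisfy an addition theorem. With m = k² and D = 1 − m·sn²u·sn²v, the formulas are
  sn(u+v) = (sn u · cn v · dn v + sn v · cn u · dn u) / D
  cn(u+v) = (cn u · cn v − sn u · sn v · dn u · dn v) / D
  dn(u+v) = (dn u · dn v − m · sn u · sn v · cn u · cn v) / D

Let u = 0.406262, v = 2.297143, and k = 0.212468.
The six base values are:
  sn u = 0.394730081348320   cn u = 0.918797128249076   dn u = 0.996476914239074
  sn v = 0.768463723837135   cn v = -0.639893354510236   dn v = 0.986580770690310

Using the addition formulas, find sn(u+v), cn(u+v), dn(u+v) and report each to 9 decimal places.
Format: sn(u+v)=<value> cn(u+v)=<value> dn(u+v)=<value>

sn(u+v)=0.456274310 cn(u+v)=-0.889839173 dn(u+v)=0.995289868

m = k² = 0.045142651024
D = 1 − m·sn²u·sn²v = 0.9958463083850283
sn(u+v) = (sn u·cn v·dn v + sn v·cn u·dn u)/D = 0.4543790869682728/0.9958463083850283 = 0.4562743097427784
cn(u+v) = (cn u·cn v − sn u·sn v·dn u·dn v)/D = -0.8861430557477543/0.9958463083850283 = -0.8898391732603994
dn(u+v) = (dn u·dn v − m·sn u·sn v·cn u·cn v)/D = 0.9911557406294652/0.9958463083850283 = 0.995289867807845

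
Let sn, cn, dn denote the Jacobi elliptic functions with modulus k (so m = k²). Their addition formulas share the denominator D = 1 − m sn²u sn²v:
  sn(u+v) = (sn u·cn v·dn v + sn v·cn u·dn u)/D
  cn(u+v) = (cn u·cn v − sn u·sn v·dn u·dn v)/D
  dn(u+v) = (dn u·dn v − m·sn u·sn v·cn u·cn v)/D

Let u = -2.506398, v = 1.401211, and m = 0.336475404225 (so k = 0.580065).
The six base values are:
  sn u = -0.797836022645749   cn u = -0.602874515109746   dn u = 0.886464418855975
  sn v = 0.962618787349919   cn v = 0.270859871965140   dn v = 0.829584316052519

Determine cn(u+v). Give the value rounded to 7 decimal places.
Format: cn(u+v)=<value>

cn(u+v)=0.5009143

m = k² = 0.336475404225
D = 1 − m·sn²u·sn²v = 0.8015325578358499
cn(u+v) = (cn u·cn v − sn u·sn v·dn u·dn v)/D = 0.4014991496475725/0.8015325578358499 = 0.5009143368194878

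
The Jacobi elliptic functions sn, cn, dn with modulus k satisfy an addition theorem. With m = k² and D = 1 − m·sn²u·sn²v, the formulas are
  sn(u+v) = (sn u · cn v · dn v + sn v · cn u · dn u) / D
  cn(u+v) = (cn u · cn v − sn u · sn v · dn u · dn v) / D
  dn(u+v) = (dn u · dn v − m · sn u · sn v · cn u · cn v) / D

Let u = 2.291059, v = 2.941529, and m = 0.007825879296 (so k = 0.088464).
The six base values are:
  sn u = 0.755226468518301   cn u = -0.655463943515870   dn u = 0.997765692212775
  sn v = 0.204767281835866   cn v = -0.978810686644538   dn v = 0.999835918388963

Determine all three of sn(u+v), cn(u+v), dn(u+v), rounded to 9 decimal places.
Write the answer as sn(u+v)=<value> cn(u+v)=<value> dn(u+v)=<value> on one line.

sn(u+v)=-0.873183555 cn(u+v)=0.487391505 dn(u+v)=0.997012117

m = k² = 0.007825879296
D = 1 − m·sn²u·sn²v = 0.9998128418772251
sn(u+v) = (sn u·cn v·dn v + sn v·cn u·dn u)/D = -0.8730201318938486/0.9998128418772251 = -0.8731835552888944
cn(u+v) = (cn u·cn v − sn u·sn v·dn u·dn v)/D = 0.4873002853381684/0.9998128418772251 = 0.487391504617229
dn(u+v) = (dn u·dn v − m·sn u·sn v·cn u·cn v)/D = 0.9968255184010688/0.9998128418772251 = 0.9970121173173297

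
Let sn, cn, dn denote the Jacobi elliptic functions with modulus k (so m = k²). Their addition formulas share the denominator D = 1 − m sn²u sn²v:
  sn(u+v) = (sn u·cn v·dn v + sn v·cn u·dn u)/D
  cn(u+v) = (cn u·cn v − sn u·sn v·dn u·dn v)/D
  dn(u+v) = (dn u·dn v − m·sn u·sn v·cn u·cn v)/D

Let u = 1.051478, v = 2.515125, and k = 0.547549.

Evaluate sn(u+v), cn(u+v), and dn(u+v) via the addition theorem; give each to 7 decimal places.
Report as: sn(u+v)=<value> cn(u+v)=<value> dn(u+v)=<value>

sn(u+v)=-0.1384663 cn(u+v)=-0.9903671 dn(u+v)=0.9971217

sn u = 0.8442275846334746, cn u = 0.5359848741745698, dn u = 0.8867465356239869
sn v = 0.7710369581903921, cn v = -0.6367903965234617, dn v = 0.9065117828244385
m = k² = 0.299809907401
D = 1 − m·sn²u·sn²v = 0.8729673235698789
sn(u+v) = (sn u·cn v·dn v + sn v·cn u·dn u)/D = -0.1208765743890043/0.8729673235698789 = -0.1384663218489053
cn(u+v) = (cn u·cn v − sn u·sn v·dn u·dn v)/D = -0.8645581540791441/0.8729673235698789 = -0.9903671428887549
dn(u+v) = (dn u·dn v − m·sn u·sn v·cn u·cn v)/D = 0.8704546982012986/0.8729673235698789 = 0.9971217417871894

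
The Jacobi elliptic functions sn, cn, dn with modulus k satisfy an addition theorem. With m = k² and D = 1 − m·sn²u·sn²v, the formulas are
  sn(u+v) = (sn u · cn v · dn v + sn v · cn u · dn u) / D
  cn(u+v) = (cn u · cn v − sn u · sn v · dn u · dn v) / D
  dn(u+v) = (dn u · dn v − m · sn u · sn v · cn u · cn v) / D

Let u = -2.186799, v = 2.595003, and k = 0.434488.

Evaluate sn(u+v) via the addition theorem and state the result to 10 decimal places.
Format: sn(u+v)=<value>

sn u = -0.8851535765252683, cn u = -0.4652989855614624, dn u = 0.9230880798953043
sn v = 0.6463165584810609, cn v = -0.7630693980452875, dn v = 0.9597613927917799
m = k² = 0.188779822144
D = 1 − m·sn²u·sn²v = 0.9382149510965365
sn(u+v) = (sn u·cn v·dn v + sn v·cn u·dn u)/D = 0.3706544157024288/0.9382149510965365 = 0.395063428982055

sn(u+v)=0.3950634290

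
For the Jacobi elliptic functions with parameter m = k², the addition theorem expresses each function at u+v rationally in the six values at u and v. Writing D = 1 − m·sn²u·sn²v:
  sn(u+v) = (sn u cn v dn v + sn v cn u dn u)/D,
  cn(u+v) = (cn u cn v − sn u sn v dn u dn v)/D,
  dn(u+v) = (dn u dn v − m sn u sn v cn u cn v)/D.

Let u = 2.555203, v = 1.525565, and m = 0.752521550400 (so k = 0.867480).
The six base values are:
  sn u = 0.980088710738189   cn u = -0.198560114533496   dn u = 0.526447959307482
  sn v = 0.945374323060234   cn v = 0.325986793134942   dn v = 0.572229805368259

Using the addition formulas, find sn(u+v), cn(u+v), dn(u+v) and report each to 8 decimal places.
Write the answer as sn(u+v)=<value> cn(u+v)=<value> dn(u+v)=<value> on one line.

sn(u+v)=0.23732321 cn(u+v)=-0.97143075 dn(u+v)=0.97857869

m = k² = 0.7525215504
D = 1 − m·sn²u·sn²v = 0.3539631067851185
sn(u+v) = (sn u·cn v·dn v + sn v·cn u·dn u)/D = 0.08400366056689663/0.3539631067851185 = 0.2373232095566757
cn(u+v) = (cn u·cn v − sn u·sn v·dn u·dn v)/D = -0.3438506448682841/0.3539631067851185 = -0.9714307459647951
dn(u+v) = (dn u·dn v − m·sn u·sn v·cn u·cn v)/D = 0.3463807530928171/0.3539631067851185 = 0.9785786892844051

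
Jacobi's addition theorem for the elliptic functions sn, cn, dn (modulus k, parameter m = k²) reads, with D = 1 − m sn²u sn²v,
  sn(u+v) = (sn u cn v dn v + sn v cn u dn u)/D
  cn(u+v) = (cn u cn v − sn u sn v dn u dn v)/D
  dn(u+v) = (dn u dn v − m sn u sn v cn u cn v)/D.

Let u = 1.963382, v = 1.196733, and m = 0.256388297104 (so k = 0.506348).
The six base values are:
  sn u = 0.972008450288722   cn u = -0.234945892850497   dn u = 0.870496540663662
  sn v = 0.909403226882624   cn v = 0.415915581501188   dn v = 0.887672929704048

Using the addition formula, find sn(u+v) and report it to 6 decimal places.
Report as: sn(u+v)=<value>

m = k² = 0.256388297104
D = 1 − m·sn²u·sn²v = 0.7996675691947815
sn(u+v) = (sn u·cn v·dn v + sn v·cn u·dn u)/D = 0.1728718341344914/0.7996675691947815 = 0.2161796236260565

sn(u+v)=0.216180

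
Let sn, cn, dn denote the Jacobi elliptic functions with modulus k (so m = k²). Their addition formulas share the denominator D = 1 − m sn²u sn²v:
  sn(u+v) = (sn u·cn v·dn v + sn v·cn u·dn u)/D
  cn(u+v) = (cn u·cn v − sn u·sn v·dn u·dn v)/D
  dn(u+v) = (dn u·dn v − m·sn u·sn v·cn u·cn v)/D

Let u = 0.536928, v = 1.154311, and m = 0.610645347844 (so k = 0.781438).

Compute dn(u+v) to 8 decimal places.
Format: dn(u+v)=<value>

dn(u+v)=0.63779001

sn u = 0.4987519689430775, cn u = 0.8667447568202553, dn u = 0.9209233498331802
sn v = 0.8599002428376496, cn v = 0.5104621164863767, dn v = 0.7405885974026089
m = k² = 0.610645347844
D = 1 − m·sn²u·sn²v = 0.8876806859859725
dn(u+v) = (dn u·dn v − m·sn u·sn v·cn u·cn v)/D = 0.566153869730018/0.8876806859859725 = 0.6377900056495818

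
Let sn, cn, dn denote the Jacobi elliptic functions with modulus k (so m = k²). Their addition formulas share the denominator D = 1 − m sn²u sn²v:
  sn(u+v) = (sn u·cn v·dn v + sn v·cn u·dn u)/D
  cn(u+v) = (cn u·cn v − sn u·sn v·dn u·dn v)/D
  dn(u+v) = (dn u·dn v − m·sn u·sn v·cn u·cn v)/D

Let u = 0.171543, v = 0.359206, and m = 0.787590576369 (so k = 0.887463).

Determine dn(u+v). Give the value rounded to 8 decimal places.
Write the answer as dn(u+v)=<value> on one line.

dn(u+v)=0.90039900

sn u = 0.1700545323750596, cn u = 0.9854346533478005, dn u = 0.988546421407723
sn v = 0.3459996867907836, cn v = 0.9382346277667861, dn v = 0.9516895382751276
m = k² = 0.787590576369
D = 1 − m·sn²u·sn²v = 0.9972733565860947
dn(u+v) = (dn u·dn v − m·sn u·sn v·cn u·cn v)/D = 0.8979439352523231/0.9972733565860947 = 0.9003990022617269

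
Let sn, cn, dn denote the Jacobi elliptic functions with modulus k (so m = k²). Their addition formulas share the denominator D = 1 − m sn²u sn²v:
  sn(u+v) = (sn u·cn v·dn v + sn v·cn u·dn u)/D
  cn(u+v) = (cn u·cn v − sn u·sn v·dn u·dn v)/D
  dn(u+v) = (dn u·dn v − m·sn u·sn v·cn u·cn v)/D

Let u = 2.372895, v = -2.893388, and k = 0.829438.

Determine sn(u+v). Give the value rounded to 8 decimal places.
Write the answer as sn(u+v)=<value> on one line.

sn u = 0.9842184757530319, cn u = -0.1769575994027342, dn u = 0.5775600485459055
sn v = -0.8760930750999136, cn v = -0.4821420161757085, dn v = 0.6869920963970532
m = k² = 0.687967395844
D = 1 − m·sn²u·sn²v = 0.4884932390684972
sn(u+v) = (sn u·cn v·dn v + sn v·cn u·dn u)/D = -0.2364605746228856/0.4884932390684972 = -0.4840610999525601

sn(u+v)=-0.48406110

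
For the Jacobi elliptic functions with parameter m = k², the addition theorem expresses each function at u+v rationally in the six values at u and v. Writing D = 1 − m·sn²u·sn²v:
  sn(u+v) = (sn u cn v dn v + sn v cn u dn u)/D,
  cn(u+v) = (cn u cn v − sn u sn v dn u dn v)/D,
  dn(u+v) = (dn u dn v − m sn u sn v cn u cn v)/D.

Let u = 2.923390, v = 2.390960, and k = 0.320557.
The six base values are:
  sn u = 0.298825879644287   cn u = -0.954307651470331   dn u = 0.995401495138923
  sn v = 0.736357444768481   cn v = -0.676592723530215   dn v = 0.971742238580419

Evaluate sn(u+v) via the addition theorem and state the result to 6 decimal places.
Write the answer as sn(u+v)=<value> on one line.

m = k² = 0.102756790249
D = 1 − m·sn²u·sn²v = 0.9950246423261794
sn(u+v) = (sn u·cn v·dn v + sn v·cn u·dn u)/D = -0.895950286353809/0.9950246423261794 = -0.9004302489024258

sn(u+v)=-0.900430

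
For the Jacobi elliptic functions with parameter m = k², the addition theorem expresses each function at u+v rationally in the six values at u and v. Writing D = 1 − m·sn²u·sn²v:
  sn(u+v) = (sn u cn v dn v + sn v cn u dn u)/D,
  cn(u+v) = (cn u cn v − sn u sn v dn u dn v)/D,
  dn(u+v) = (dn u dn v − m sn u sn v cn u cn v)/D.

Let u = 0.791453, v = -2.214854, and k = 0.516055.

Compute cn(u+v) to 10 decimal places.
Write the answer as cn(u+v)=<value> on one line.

sn u = 0.697662726499923, cn u = 0.7164263535442381, dn u = 0.9329398240835322
sn v = -0.9001416143235948, cn v = -0.4355973762121538, dn v = 0.8855612750937728
m = k² = 0.266312763025
D = 1 − m·sn²u·sn²v = 0.8949720951180771
cn(u+v) = (cn u·cn v − sn u·sn v·dn u·dn v)/D = 0.2067607769637197/0.8949720951180771 = 0.2310248309322325

cn(u+v)=0.2310248309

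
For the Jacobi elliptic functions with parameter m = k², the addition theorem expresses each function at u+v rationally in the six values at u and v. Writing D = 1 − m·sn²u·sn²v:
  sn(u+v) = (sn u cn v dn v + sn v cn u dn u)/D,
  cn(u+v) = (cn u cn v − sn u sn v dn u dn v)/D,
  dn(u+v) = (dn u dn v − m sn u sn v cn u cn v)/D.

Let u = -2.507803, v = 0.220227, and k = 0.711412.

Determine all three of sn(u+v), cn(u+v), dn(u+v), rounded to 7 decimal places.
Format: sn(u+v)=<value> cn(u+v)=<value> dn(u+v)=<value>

sn(u+v)=-0.9536706 cn(u+v)=-0.3008526 dn(u+v)=0.7346440

sn u = -0.8909286668879948, cn u = -0.4541432709147856, dn u = 0.7734827557684058
sn v = 0.2175813784944172, cn v = 0.9760421833775778, dn v = 0.9879473947401815
m = k² = 0.506107033744
D = 1 − m·sn²u·sn²v = 0.9809817002849973
sn(u+v) = (sn u·cn v·dn v + sn v·cn u·dn u)/D = -0.9355334525656659/0.9809817002849973 = -0.953670646755054
cn(u+v) = (cn u·cn v − sn u·sn v·dn u·dn v)/D = -0.2951309123501115/0.9809817002849973 = -0.3008526176017038
dn(u+v) = (dn u·dn v − m·sn u·sn v·cn u·cn v)/D = 0.7206723669162135/0.9809817002849973 = 0.734644047597261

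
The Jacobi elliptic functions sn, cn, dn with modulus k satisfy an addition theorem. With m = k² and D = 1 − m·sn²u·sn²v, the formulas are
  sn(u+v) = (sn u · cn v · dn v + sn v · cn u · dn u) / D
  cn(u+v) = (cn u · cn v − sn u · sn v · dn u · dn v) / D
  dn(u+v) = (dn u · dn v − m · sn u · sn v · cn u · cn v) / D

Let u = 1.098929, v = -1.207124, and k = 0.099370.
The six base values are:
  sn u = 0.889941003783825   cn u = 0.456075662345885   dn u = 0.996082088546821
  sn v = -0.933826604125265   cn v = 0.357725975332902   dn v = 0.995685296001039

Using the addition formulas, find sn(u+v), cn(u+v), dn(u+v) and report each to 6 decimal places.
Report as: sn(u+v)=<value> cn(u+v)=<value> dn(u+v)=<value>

sn(u+v)=-0.107982 cn(u+v)=0.994153 dn(u+v)=0.999942

m = k² = 0.0098743969
D = 1 − m·sn²u·sn²v = 0.9931802964069659
sn(u+v) = (sn u·cn v·dn v + sn v·cn u·dn u)/D = -0.1072455598773201/0.9931802964069659 = -0.1079819648711346
cn(u+v) = (cn u·cn v − sn u·sn v·dn u·dn v)/D = 0.9873730252835697/0.9931802964069659 = 0.9941528530676603
dn(u+v) = (dn u·dn v − m·sn u·sn v·cn u·cn v)/D = 0.993123119108492/0.9931802964069659 = 0.9999424300918164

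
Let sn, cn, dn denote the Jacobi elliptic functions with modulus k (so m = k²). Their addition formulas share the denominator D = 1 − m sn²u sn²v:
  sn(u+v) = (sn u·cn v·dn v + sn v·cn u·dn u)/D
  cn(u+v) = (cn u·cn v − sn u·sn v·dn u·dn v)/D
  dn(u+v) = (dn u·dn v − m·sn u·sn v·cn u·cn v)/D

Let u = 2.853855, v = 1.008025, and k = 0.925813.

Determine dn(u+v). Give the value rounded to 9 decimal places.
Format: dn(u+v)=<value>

sn u = 0.9852658699505097, cn u = -0.1710297211325135, dn u = 0.4098076769298776
sn v = 0.7772226308652675, cn v = 0.6292257004214562, dn v = 0.6944273572367474
m = k² = 0.857129710969
D = 1 − m·sn²u·sn²v = 0.4973747493275174
dn(u+v) = (dn u·dn v − m·sn u·sn v·cn u·cn v)/D = 0.3552172340908816/0.4973747493275174 = 0.7141842937767912

dn(u+v)=0.714184294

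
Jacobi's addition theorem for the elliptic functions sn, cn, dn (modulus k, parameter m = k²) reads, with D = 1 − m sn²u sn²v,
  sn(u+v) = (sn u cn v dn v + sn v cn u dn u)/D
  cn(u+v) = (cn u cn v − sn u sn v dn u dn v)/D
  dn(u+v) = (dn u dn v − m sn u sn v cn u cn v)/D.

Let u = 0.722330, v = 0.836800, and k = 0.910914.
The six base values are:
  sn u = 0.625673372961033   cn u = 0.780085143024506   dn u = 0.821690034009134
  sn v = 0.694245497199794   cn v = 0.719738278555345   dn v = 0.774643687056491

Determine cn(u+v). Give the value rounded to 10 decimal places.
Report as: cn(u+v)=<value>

cn(u+v)=0.3378688541

m = k² = 0.829764315396
D = 1 − m·sn²u·sn²v = 0.8434416473580695
cn(u+v) = (cn u·cn v − sn u·sn v·dn u·dn v)/D = 0.2849726629333973/0.8434416473580695 = 0.3378688541477924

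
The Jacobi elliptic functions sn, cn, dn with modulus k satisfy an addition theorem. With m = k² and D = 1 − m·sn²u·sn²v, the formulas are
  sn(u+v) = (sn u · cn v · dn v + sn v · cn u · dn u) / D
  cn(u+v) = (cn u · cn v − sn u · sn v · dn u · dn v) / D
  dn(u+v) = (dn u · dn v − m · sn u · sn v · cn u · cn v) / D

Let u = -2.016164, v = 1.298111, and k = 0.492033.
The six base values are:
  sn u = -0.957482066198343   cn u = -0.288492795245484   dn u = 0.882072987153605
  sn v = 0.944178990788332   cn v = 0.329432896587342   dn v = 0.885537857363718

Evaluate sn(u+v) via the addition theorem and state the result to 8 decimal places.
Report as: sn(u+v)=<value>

sn(u+v)=-0.64775314

m = k² = 0.242096473089
D = 1 − m·sn²u·sn²v = 0.8021398088160049
sn(u+v) = (sn u·cn v·dn v + sn v·cn u·dn u)/D = -0.5195885788075465/0.8021398088160049 = -0.6477531386635493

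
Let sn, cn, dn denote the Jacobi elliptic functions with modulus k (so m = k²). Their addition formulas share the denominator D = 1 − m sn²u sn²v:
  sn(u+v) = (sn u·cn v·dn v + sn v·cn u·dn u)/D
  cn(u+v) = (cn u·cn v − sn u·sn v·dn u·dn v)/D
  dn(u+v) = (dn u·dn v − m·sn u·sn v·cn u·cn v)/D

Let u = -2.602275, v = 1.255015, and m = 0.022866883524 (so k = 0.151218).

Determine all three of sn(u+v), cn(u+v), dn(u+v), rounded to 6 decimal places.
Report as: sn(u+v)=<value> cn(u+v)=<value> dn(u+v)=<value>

sn(u+v)=-0.973665 cn(u+v)=0.227983 dn(u+v)=0.989101

sn u = -0.5285500371104575, cn u = -0.8489021488195998, dn u = 0.9968007774091102
sn v = 0.9488354383496489, cn v = 0.3157709786092281, dn v = 0.989653072247595
m = k² = 0.022866883524
D = 1 − m·sn²u·sn²v = 0.9942487666526285
sn(u+v) = (sn u·cn v·dn v + sn v·cn u·dn u)/D = -0.9680654219850314/0.9942487666526285 = -0.9736651977394455
cn(u+v) = (cn u·cn v − sn u·sn v·dn u·dn v)/D = 0.2266714555192515/0.9942487666526285 = 0.2279826368629997
dn(u+v) = (dn u·dn v − m·sn u·sn v·cn u·cn v)/D = 0.9834128812331006/0.9942487666526285 = 0.9891014343864771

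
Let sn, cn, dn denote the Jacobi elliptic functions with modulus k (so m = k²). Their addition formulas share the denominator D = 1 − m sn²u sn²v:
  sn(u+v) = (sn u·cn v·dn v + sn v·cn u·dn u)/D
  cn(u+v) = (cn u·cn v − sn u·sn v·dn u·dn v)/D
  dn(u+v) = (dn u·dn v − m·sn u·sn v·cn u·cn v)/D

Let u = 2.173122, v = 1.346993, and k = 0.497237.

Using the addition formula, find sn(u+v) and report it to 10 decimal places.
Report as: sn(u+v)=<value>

sn u = 0.9097218670487926, cn u = -0.4152181650810318, dn u = 0.8918418329723608
sn v = 0.9571015265531984, cn v = 0.2897527702534305, dn v = 0.8794959928643518
m = k² = 0.247244634169
D = 1 − m·sn²u·sn²v = 0.8125609126760298
sn(u+v) = (sn u·cn v·dn v + sn v·cn u·dn u)/D = -0.1225929957262529/0.8125609126760298 = -0.1508723762290188

sn(u+v)=-0.1508723762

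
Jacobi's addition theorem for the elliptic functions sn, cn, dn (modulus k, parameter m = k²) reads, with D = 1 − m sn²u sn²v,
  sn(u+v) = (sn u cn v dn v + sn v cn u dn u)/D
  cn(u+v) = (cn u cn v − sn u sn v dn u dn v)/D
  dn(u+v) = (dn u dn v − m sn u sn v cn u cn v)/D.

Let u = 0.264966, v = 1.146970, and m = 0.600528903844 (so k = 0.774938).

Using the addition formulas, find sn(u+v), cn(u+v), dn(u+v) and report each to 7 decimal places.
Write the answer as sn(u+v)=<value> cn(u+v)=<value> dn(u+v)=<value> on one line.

sn u = 0.2601076830065294, cn u = 0.9655796151747275, dn u = 0.9794746614499736
sn v = 0.8581020810832611, cn v = 0.5134791314557744, dn v = 0.7468648059995405
m = k² = 0.600528903844
D = 1 − m·sn²u·sn²v = 0.9700829900039528
sn(u+v) = (sn u·cn v·dn v + sn v·cn u·dn u)/D = 0.9113104463639688/0.9700829900039528 = 0.9394149322835313
cn(u+v) = (cn u·cn v − sn u·sn v·dn u·dn v)/D = 0.3325271084331517/0.9700829900039528 = 0.3427821246837827
dn(u+v) = (dn u·dn v − m·sn u·sn v·cn u·cn v)/D = 0.6650787337451465/0.9700829900039528 = 0.6855895223381213

sn(u+v)=0.9394149 cn(u+v)=0.3427821 dn(u+v)=0.6855895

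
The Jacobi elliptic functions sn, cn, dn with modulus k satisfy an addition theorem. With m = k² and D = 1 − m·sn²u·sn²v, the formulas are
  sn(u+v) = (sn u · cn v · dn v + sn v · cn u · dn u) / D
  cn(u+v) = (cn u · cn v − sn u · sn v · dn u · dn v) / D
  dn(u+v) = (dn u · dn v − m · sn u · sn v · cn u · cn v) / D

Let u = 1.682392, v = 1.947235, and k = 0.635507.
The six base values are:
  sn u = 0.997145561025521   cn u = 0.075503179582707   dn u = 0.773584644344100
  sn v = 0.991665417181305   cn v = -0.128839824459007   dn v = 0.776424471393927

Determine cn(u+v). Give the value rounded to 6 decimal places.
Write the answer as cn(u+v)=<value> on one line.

cn(u+v)=-0.997608

m = k² = 0.403869147049
D = 1 − m·sn²u·sn²v = 0.6050990904895551
cn(u+v) = (cn u·cn v − sn u·sn v·dn u·dn v)/D = -0.6036516915878769/0.6050990904895551 = -0.9976079968976533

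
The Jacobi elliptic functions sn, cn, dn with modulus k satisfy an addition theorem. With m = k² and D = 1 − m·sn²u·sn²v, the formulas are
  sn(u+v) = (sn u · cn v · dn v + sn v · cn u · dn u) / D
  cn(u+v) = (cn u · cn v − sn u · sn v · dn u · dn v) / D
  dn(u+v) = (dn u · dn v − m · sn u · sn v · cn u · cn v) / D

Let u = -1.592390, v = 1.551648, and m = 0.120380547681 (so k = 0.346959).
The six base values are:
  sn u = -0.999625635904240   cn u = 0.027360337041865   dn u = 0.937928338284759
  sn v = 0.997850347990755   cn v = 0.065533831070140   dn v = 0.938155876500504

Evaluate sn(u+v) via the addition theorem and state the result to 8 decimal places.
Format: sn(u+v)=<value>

sn(u+v)=-0.04072937

m = k² = 0.120380547681
D = 1 − m·sn²u·sn²v = 0.880226177033795
sn(u+v) = (sn u·cn v·dn v + sn v·cn u·dn u)/D = -0.03585106145775936/0.880226177033795 = -0.04072937432805172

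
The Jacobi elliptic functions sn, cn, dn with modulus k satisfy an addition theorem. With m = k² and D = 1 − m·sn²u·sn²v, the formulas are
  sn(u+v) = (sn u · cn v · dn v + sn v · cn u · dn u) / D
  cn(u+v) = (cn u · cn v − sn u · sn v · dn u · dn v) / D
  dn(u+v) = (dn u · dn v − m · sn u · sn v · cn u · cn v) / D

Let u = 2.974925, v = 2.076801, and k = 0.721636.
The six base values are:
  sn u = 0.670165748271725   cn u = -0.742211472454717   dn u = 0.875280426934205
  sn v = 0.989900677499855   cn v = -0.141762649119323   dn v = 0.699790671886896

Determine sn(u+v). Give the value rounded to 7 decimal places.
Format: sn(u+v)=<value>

m = k² = 0.520758516496
D = 1 − m·sn²u·sn²v = 0.7708161138566002
sn(u+v) = (sn u·cn v·dn v + sn v·cn u·dn u)/D = -0.7095654617264807/0.7708161138566002 = -0.9205379194479134

sn(u+v)=-0.9205379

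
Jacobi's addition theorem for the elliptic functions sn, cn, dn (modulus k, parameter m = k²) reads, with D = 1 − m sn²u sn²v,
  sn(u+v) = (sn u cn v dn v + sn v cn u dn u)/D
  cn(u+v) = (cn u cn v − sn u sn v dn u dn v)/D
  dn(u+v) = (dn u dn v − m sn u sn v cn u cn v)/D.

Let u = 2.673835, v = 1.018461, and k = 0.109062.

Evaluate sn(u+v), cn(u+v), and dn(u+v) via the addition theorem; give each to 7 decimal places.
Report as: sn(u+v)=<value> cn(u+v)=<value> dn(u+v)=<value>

sn(u+v)=-0.5149951 cn(u+v)=-0.8571931 dn(u+v)=0.9984214

sn u = 0.4590777898003033, cn u = -0.8883960732196358, dn u = 0.998745814105259
sn v = 0.8504083286967107, cn v = 0.5261232502781713, dn v = 0.9956896859685115
m = k² = 0.011894519844
D = 1 − m·sn²u·sn²v = 0.9981870973274039
sn(u+v) = (sn u·cn v·dn v + sn v·cn u·dn u)/D = -0.514061460840075/0.9981870973274039 = -0.5149950968274874
cn(u+v) = (cn u·cn v − sn u·sn v·dn u·dn v)/D = -0.8556391153692521/0.9981870973274039 = -0.8571931230730021
dn(u+v) = (dn u·dn v − m·sn u·sn v·cn u·cn v)/D = 0.9966113812037112/0.9981870973274039 = 0.9984214220681557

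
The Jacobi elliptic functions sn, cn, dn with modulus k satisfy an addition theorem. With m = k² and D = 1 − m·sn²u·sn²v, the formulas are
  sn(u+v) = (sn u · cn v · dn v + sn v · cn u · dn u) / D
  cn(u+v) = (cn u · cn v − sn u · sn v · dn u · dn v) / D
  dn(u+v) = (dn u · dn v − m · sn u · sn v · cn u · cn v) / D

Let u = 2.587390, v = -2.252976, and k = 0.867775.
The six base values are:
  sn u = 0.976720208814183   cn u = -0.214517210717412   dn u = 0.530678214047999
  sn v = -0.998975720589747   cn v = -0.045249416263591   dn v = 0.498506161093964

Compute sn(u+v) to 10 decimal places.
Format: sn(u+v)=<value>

m = k² = 0.753033450625
D = 1 − m·sn²u·sn²v = 0.2830902581598357
sn(u+v) = (sn u·cn v·dn v + sn v·cn u·dn u)/D = 0.09169101877948557/0.2830902581598357 = 0.3238932324111127

sn(u+v)=0.3238932324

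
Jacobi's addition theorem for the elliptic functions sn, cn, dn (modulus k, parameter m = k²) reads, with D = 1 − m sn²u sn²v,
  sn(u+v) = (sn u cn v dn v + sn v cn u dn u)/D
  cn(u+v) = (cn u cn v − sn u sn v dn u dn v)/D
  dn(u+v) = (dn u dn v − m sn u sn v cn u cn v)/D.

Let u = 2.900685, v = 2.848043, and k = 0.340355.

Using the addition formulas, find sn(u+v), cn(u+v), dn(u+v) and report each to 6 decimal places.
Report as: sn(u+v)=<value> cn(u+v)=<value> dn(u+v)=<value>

sn u = 0.3312339216431094, cn u = -0.9435486681422037, dn u = 0.9936248494569025
sn v = 0.3800636592173844, cn v = -0.9249603315506519, dn v = 0.9915981437271191
m = k² = 0.115841526025
D = 1 − m·sn²u·sn²v = 0.9981641103490096
sn(u+v) = (sn u·cn v·dn v + sn v·cn u·dn u)/D = -0.6601264679743447/0.9981641103490096 = -0.6613406163677138
cn(u+v) = (cn u·cn v − sn u·sn v·dn u·dn v)/D = 0.7487086465832663/0.9981641103490096 = 0.750085721196166
dn(u+v) = (dn u·dn v − m·sn u·sn v·cn u·cn v)/D = 0.9725490642011881/0.9981641103490096 = 0.9743378409599748

sn(u+v)=-0.661341 cn(u+v)=0.750086 dn(u+v)=0.974338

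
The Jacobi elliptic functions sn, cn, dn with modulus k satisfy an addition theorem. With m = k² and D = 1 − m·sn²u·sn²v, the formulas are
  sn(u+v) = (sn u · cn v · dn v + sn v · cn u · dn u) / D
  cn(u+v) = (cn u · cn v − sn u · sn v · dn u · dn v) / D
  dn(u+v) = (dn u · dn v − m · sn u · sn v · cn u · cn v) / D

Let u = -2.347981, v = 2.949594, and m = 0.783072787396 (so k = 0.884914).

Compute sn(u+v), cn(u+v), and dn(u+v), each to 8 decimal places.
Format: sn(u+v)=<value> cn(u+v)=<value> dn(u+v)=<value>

sn u = -0.9982269827016068, cn u = -0.05952218919399698, dn u = 0.4687233236567793
sn v = 0.9347991306070723, cn v = -0.3551768368239429, dn v = 0.5618828197743274
m = k² = 0.783072787396
D = 1 − m·sn²u·sn²v = 0.318136659884514
sn(u+v) = (sn u·cn v·dn v + sn v·cn u·dn u)/D = 0.1731335547835624/0.318136659884514 = 0.5442112670900964
cn(u+v) = (cn u·cn v − sn u·sn v·dn u·dn v)/D = 0.2669001809112953/0.318136659884514 = 0.8389482086351885
dn(u+v) = (dn u·dn v − m·sn u·sn v·cn u·cn v)/D = 0.2788156186130345/0.318136659884514 = 0.8764020428021298

sn(u+v)=0.54421127 cn(u+v)=0.83894821 dn(u+v)=0.87640204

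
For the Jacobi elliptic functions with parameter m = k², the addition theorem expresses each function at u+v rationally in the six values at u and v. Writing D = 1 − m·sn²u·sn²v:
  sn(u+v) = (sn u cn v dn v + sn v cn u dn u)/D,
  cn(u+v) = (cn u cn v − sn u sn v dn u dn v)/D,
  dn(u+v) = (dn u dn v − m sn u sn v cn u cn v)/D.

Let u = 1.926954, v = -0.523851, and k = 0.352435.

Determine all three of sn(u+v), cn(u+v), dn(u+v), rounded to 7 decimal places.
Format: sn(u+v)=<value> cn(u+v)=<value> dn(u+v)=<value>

sn u = 0.9597464763935459, cn u = -0.2808677643485861, dn u = 0.9410569173926656
sn v = -0.4977805568060791, cn v = 0.8673030135228575, dn v = 0.9844909643231191
m = k² = 0.124210429225
D = 1 − m·sn²u·sn²v = 0.9716503975228972
sn(u+v) = (sn u·cn v·dn v + sn v·cn u·dn u)/D = 0.9510510788650251/0.9716503975228972 = 0.9787996601345633
cn(u+v) = (cn u·cn v − sn u·sn v·dn u·dn v)/D = 0.1990134176282495/0.9716503975228972 = 0.2048199827176622
dn(u+v) = (dn u·dn v − m·sn u·sn v·cn u·cn v)/D = 0.9120067932800911/0.9716503975228972 = 0.9386161891202226

sn(u+v)=0.9787997 cn(u+v)=0.2048200 dn(u+v)=0.9386162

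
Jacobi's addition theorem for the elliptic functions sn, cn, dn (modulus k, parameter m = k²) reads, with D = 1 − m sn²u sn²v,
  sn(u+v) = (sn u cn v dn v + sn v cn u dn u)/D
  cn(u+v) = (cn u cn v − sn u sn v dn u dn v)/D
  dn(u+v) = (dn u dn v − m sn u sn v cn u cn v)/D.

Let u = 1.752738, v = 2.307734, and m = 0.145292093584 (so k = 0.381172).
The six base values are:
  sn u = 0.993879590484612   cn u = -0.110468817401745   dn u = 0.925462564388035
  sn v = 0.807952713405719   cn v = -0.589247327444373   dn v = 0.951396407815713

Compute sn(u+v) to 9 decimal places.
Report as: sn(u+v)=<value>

sn(u+v)=-0.705912644

m = k² = 0.145292093584
D = 1 − m·sn²u·sn²v = 0.9063125509245887
sn(u+v) = (sn u·cn v·dn v + sn v·cn u·dn u)/D = -0.6397774891262614/0.9063125509245887 = -0.7059126440140132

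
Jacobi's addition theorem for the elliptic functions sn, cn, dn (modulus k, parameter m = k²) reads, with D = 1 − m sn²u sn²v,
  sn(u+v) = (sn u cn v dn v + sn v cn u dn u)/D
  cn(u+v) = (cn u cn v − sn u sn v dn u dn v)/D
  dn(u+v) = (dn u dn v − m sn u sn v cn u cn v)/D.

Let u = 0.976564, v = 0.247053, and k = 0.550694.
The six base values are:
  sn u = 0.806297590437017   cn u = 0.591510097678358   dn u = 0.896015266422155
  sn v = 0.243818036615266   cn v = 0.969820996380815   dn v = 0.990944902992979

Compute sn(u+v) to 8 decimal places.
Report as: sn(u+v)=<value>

m = k² = 0.303263881636
D = 1 − m·sn²u·sn²v = 0.9882795827552515
sn(u+v) = (sn u·cn v·dn v + sn v·cn u·dn u)/D = 0.9041076356520299/0.9882795827552515 = 0.9148298228841718

sn(u+v)=0.91482982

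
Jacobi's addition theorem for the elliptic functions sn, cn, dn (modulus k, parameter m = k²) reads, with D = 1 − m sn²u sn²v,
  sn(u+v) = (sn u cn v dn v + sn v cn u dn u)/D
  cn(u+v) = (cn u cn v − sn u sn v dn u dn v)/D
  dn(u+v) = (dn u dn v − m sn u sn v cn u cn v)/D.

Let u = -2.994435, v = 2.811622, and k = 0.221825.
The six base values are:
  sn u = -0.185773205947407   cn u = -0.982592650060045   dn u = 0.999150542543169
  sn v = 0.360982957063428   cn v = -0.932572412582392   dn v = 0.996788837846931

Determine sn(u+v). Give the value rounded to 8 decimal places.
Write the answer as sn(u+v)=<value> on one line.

sn(u+v)=-0.18174747

m = k² = 0.049206330625
D = 1 − m·sn²u·sn²v = 0.9997787106420756
sn(u+v) = (sn u·cn v·dn v + sn v·cn u·dn u)/D = -0.1817072557663347/0.9997787106420756 = -0.1817474745482819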